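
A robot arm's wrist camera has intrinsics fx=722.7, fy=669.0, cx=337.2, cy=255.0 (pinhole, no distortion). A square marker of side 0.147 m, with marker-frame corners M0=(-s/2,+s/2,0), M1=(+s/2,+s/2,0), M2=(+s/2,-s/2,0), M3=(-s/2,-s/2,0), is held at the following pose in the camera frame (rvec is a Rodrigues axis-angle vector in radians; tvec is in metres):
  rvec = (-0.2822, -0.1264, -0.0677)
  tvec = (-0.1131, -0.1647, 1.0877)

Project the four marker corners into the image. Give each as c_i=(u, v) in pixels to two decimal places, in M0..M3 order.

c0=(214.45, 197.65) c1=(314.29, 194.24) c2=(307.10, 112.10) c3=(210.79, 113.92)

Intrinsics K: fx=722.7, fy=669.0, cx=337.2, cy=255.0
Marker side s = 0.147 m; corners in marker frame (Z=0):
  M0 = (-0.0735, +0.0735, 0)
  M1 = (+0.0735, +0.0735, 0)
  M2 = (+0.0735, -0.0735, 0)
  M3 = (-0.0735, -0.0735, 0)
rvec = (-0.2822, -0.1264, -0.0677), |rvec| = θ = 0.31654 rad = 18.136°
Rodrigues: sinθ=0.31128, 1−cosθ=0.04968; R = I + sinθ·[k]× + (1−cosθ)·[k]×²:
    [+0.98981 +0.08426 -0.11483]
    [-0.04889 +0.95824 +0.28175]
    [+0.13377 -0.27327 +0.95259]
t = (-0.1131, -0.1647, 1.0877) m
M0: Pc = R·M0+t = (-0.17966, -0.09068, +1.05778); u = 722.7·(-0.17966)/1.05778 + 337.2 = 214.4541, v = 669.0·(-0.09068)/1.05778 + 255.0 = 197.6515
M1: Pc = R·M1+t = (-0.03416, -0.09786, +1.07745); u = 722.7·(-0.03416)/1.07745 + 337.2 = 314.2897, v = 669.0·(-0.09786)/1.07745 + 255.0 = 194.2359
M2: Pc = R·M2+t = (-0.04654, -0.23872, +1.11762); u = 722.7·(-0.04654)/1.11762 + 337.2 = 307.1036, v = 669.0·(-0.23872)/1.11762 + 255.0 = 112.1011
M3: Pc = R·M3+t = (-0.19204, -0.23154, +1.09795); u = 722.7·(-0.19204)/1.09795 + 337.2 = 210.7919, v = 669.0·(-0.23154)/1.09795 + 255.0 = 113.9206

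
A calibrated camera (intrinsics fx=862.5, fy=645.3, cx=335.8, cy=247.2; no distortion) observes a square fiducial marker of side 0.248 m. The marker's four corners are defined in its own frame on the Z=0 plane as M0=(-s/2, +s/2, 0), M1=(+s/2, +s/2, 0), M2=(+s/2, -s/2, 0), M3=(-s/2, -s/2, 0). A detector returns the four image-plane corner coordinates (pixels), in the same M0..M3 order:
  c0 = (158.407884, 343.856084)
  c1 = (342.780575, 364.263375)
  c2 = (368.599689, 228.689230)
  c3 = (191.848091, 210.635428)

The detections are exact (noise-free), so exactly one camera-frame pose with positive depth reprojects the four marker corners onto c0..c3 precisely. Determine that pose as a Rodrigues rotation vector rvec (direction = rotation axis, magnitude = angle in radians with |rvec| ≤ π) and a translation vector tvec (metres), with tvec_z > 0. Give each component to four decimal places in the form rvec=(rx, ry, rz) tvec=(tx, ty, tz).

rvec=(-0.2124, 0.0381, 0.1424) tvec=(-0.0955, 0.0690, 1.1673)

Intrinsics K: fx=862.5, fy=645.3, cx=335.8, cy=247.2
Marker side s = 0.248 m; corners in marker frame (Z=0):
  M0 = (-0.1240, +0.1240, 0)
  M1 = (+0.1240, +0.1240, 0)
  M2 = (+0.1240, -0.1240, 0)
  M3 = (-0.1240, -0.1240, 0)
Detected image corners:
  c0 = (158.407884, 343.856084) px
  c1 = (342.780575, 364.263375) px
  c2 = (368.599689, 228.689230) px
  c3 = (191.848091, 210.635428) px
Planar DLT: solve 8×8 A·h = b for H (H[2,2]=1):
  H  [+715.73907 -166.69948 +265.22936]
  H  [+64.47276 +490.94943 +285.32719]
  H  [-0.04520 -0.17761 +1.00000]
B = K⁻¹H; ‖b₁‖=0.856702, ‖b₂‖=0.856702; λ = 2/(‖b₁‖+‖b₂‖) = 1.167268, sign → tz>0 ⇒ λ=+1.167268
r₁ = λ·B[:,0] = (+0.98919,+0.13683,-0.05276); r₂ = λ·B[:,1] = (-0.14489,+0.96748,-0.20732)
r₃ = r₁×r₂ = (+0.02267,+0.21272,+0.97685); SVD([r₁ r₂ r₃]) → R = UVᵀ:
  R  [+0.98919 -0.14489 +0.02267]
  R  [+0.13683 +0.96748 +0.21272]
  R  [-0.05276 -0.20732 +0.97685]
t = (-0.09551, +0.06897, +1.16727) m
tr R = 2.933524; θ = arccos((tr R − 1)/2) = 0.258550 rad = 14.814°
axis k = ((R−Rᵀ)₃₂, (R−Rᵀ)₁₃, (R−Rᵀ)₂₁) / (2 sinθ) = (-0.821413, +0.147511, +0.550928)
rvec = θ·k = (-0.212376, +0.038139, +0.142442)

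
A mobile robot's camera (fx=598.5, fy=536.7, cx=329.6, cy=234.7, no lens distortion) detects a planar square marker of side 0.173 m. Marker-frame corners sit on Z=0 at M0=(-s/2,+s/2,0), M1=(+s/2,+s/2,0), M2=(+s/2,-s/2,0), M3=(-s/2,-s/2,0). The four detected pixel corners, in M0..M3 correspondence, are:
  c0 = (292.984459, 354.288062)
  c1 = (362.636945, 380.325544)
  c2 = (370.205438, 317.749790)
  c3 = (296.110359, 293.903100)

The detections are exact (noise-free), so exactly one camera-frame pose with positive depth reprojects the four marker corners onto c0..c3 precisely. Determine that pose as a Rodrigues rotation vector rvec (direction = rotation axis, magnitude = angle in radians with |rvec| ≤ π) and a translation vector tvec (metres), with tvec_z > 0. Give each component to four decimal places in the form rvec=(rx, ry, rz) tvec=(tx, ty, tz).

rvec=(0.4033, 0.4951, 0.1718) tvec=(-0.0005, 0.2388, 1.2519)

Intrinsics K: fx=598.5, fy=536.7, cx=329.6, cy=234.7
Marker side s = 0.173 m; corners in marker frame (Z=0):
  M0 = (-0.0865, +0.0865, 0)
  M1 = (+0.0865, +0.0865, 0)
  M2 = (+0.0865, -0.0865, 0)
  M3 = (-0.0865, -0.0865, 0)
Detected image corners:
  c0 = (292.984459, 354.288062) px
  c1 = (362.636945, 380.325544) px
  c2 = (370.205438, 317.749790) px
  c3 = (296.110359, 293.903100) px
Planar DLT: solve 8×8 A·h = b for H (H[2,2]=1):
  H  [+302.50893 +79.17271 +329.34862]
  H  [+29.70601 +466.91325 +337.08181]
  H  [-0.34064 +0.33195 +1.00000]
B = K⁻¹H; ‖b₁‖=0.798805, ‖b₂‖=0.798805; λ = 2/(‖b₁‖+‖b₂‖) = 1.251869, sign → tz>0 ⇒ λ=+1.251869
r₁ = λ·B[:,0] = (+0.86760,+0.25577,-0.42644); r₂ = λ·B[:,1] = (-0.06325,+0.90737,+0.41555)
r₃ = r₁×r₂ = (+0.49323,-0.33356,+0.80341); SVD([r₁ r₂ r₃]) → R = UVᵀ:
  R  [+0.86760 -0.06325 +0.49323]
  R  [+0.25577 +0.90737 -0.33356]
  R  [-0.42644 +0.41555 +0.80341]
t = (-0.00053, +0.23881, +1.25187) m
tr R = 2.578371; θ = arccos((tr R − 1)/2) = 0.661314 rad = 37.891°
axis k = ((R−Rᵀ)₃₂, (R−Rᵀ)₁₃, (R−Rᵀ)₂₁) / (2 sinθ) = (+0.609876, +0.748729, +0.259723)
rvec = θ·k = (+0.403319, +0.495145, +0.171759)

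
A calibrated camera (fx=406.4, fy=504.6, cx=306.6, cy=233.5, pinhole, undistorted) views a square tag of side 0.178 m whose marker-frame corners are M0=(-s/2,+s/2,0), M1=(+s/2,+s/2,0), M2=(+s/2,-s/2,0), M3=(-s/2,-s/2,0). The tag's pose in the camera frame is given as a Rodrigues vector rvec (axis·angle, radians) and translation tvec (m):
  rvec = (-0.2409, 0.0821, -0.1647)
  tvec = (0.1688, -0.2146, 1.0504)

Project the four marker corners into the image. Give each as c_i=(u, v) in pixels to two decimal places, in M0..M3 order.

Intrinsics K: fx=406.4, fy=504.6, cx=306.6, cy=233.5
Marker side s = 0.178 m; corners in marker frame (Z=0):
  M0 = (-0.0890, +0.0890, 0)
  M1 = (+0.0890, +0.0890, 0)
  M2 = (+0.0890, -0.0890, 0)
  M3 = (-0.0890, -0.0890, 0)
rvec = (-0.2409, 0.0821, -0.1647), |rvec| = θ = 0.30315 rad = 17.369°
Rodrigues: sinθ=0.29853, 1−cosθ=0.04560; R = I + sinθ·[k]× + (1−cosθ)·[k]×²:
    [+0.98320 +0.15238 +0.10053]
    [-0.17200 +0.95775 +0.23052]
    [-0.06116 -0.24394 +0.96786]
t = (0.1688, -0.2146, 1.0504) m
M0: Pc = R·M0+t = (+0.09486, -0.11405, +1.03413); u = 406.4·(+0.09486)/1.03413 + 306.6 = 343.8775, v = 504.6·(-0.11405)/1.03413 + 233.5 = 177.8487
M1: Pc = R·M1+t = (+0.26987, -0.14467, +1.02325); u = 406.4·(+0.26987)/1.02325 + 306.6 = 413.7819, v = 504.6·(-0.14467)/1.02325 + 233.5 = 162.1585
M2: Pc = R·M2+t = (+0.24274, -0.31515, +1.06667); u = 406.4·(+0.24274)/1.06667 + 306.6 = 399.0851, v = 504.6·(-0.31515)/1.06667 + 233.5 = 84.4155
M3: Pc = R·M3+t = (+0.06773, -0.28453, +1.07755); u = 406.4·(+0.06773)/1.07755 + 306.6 = 332.1460, v = 504.6·(-0.28453)/1.07755 + 233.5 = 100.2589

c0=(343.88, 177.85) c1=(413.78, 162.16) c2=(399.09, 84.42) c3=(332.15, 100.26)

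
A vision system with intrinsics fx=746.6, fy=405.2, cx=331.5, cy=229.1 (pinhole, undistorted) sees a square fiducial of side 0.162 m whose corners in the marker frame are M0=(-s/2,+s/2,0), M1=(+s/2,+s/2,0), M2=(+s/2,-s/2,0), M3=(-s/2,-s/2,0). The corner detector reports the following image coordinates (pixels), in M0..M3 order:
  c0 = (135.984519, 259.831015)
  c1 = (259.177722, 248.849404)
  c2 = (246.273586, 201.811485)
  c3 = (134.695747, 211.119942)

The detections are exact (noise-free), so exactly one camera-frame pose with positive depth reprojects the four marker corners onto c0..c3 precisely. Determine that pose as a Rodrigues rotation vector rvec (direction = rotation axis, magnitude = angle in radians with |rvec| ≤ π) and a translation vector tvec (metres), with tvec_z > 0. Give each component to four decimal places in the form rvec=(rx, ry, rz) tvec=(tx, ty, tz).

Intrinsics K: fx=746.6, fy=405.2, cx=331.5, cy=229.1
Marker side s = 0.162 m; corners in marker frame (Z=0):
  M0 = (-0.0810, +0.0810, 0)
  M1 = (+0.0810, +0.0810, 0)
  M2 = (+0.0810, -0.0810, 0)
  M3 = (-0.0810, -0.0810, 0)
Detected image corners:
  c0 = (135.984519, 259.831015) px
  c1 = (259.177722, 248.849404) px
  c2 = (246.273586, 201.811485) px
  c3 = (134.695747, 211.119942) px
Planar DLT: solve 8×8 A·h = b for H (H[2,2]=1):
  H  [+739.34615 -75.46323 +194.26094]
  H  [-42.73425 +153.56761 +229.17366]
  H  [+0.08521 -0.61596 +1.00000]
B = K⁻¹H; ‖b₁‖=0.968519, ‖b₂‖=0.968519; λ = 2/(‖b₁‖+‖b₂‖) = 1.032504, sign → tz>0 ⇒ λ=+1.032504
r₁ = λ·B[:,0] = (+0.98341,-0.15863,+0.08798); r₂ = λ·B[:,1] = (+0.17802,+0.75089,-0.63598)
r₃ = r₁×r₂ = (+0.03483,+0.64109,+0.76668); SVD([r₁ r₂ r₃]) → R = UVᵀ:
  R  [+0.98341 +0.17802 +0.03483]
  R  [-0.15863 +0.75089 +0.64109]
  R  [+0.08798 -0.63598 +0.76668]
t = (-0.18979, +0.00019, +1.03250) m
tr R = 2.500979; θ = arccos((tr R − 1)/2) = 0.721994 rad = 41.367°
axis k = ((R−Rᵀ)₃₂, (R−Rᵀ)₁₃, (R−Rᵀ)₂₁) / (2 sinθ) = (-0.966183, -0.040210, -0.254701)
rvec = θ·k = (-0.697579, -0.029031, -0.183893)

rvec=(-0.6976, -0.0290, -0.1839) tvec=(-0.1898, 0.0002, 1.0325)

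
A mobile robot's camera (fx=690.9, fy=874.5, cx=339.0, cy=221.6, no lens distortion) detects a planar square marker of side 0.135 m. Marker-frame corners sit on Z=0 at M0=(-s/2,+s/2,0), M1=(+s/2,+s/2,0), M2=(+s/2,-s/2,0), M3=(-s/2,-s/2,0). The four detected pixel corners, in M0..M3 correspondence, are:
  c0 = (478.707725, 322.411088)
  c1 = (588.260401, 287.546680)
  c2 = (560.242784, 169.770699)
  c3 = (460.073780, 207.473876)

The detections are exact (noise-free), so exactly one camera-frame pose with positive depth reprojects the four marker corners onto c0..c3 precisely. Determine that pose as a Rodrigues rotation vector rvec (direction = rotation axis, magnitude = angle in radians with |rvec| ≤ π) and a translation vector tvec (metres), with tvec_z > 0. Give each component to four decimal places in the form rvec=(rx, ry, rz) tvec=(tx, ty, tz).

rvec=(-0.5144, 0.3982, -0.1969) tvec=(0.2311, 0.0236, 0.8818)

Intrinsics K: fx=690.9, fy=874.5, cx=339.0, cy=221.6
Marker side s = 0.135 m; corners in marker frame (Z=0):
  M0 = (-0.0675, +0.0675, 0)
  M1 = (+0.0675, +0.0675, 0)
  M2 = (+0.0675, -0.0675, 0)
  M3 = (-0.0675, -0.0675, 0)
Detected image corners:
  c0 = (478.707725, 322.411088) px
  c1 = (588.260401, 287.546680) px
  c2 = (560.242784, 169.770699) px
  c3 = (460.073780, 207.473876) px
Planar DLT: solve 8×8 A·h = b for H (H[2,2]=1):
  H  [+586.32922 -131.91020 +520.08061]
  H  [-358.59601 +717.93759 +244.95762]
  H  [-0.36229 -0.58228 +1.00000]
B = K⁻¹H; ‖b₁‖=1.134044, ‖b₂‖=1.134044; λ = 2/(‖b₁‖+‖b₂‖) = 0.881800, sign → tz>0 ⇒ λ=+0.881800
r₁ = λ·B[:,0] = (+0.90509,-0.28064,-0.31947); r₂ = λ·B[:,1] = (+0.08357,+0.85404,-0.51345)
r₃ = r₁×r₂ = (+0.41693,+0.43802,+0.79643); SVD([r₁ r₂ r₃]) → R = UVᵀ:
  R  [+0.90509 +0.08357 +0.41693]
  R  [-0.28064 +0.85404 +0.43802]
  R  [-0.31947 -0.51345 +0.79643]
t = (+0.23111, +0.02355, +0.88180) m
tr R = 2.555562; θ = arccos((tr R − 1)/2) = 0.679669 rad = 38.942°
axis k = ((R−Rᵀ)₃₂, (R−Rᵀ)₁₃, (R−Rᵀ)₂₁) / (2 sinθ) = (-0.756893, +0.585807, -0.289729)
rvec = θ·k = (-0.514437, +0.398155, -0.196919)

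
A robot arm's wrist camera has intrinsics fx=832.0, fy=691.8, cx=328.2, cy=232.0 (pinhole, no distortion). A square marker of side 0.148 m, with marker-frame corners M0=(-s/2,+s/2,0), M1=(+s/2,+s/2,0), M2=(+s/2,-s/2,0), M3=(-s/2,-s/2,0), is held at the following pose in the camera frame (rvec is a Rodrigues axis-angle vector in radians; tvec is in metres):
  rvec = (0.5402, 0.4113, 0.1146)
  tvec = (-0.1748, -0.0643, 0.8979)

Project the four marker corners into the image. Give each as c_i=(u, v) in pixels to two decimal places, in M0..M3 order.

c0=(118.77, 219.87) c1=(230.24, 243.08) c2=(221.03, 139.26) c3=(100.38, 120.10)

Intrinsics K: fx=832.0, fy=691.8, cx=328.2, cy=232.0
Marker side s = 0.148 m; corners in marker frame (Z=0):
  M0 = (-0.0740, +0.0740, 0)
  M1 = (+0.0740, +0.0740, 0)
  M2 = (+0.0740, -0.0740, 0)
  M3 = (-0.0740, -0.0740, 0)
rvec = (0.5402, 0.4113, 0.1146), |rvec| = θ = 0.68856 rad = 39.452°
Rodrigues: sinθ=0.63543, 1−cosθ=0.22784; R = I + sinθ·[k]× + (1−cosθ)·[k]×²:
    [+0.91239 +0.00102 +0.40931]
    [+0.21253 +0.85346 -0.47586]
    [-0.34981 +0.52117 +0.77847]
t = (-0.1748, -0.0643, 0.8979) m
M0: Pc = R·M0+t = (-0.24224, -0.01687, +0.96235); u = 832.0·(-0.24224)/0.96235 + 328.2 = 118.7700, v = 691.8·(-0.01687)/0.96235 + 232.0 = 219.8718
M1: Pc = R·M1+t = (-0.10721, +0.01458, +0.91058); u = 832.0·(-0.10721)/0.91058 + 328.2 = 230.2440, v = 691.8·(+0.01458)/0.91058 + 232.0 = 243.0791
M2: Pc = R·M2+t = (-0.10736, -0.11173, +0.83345); u = 832.0·(-0.10736)/0.83345 + 328.2 = 221.0286, v = 691.8·(-0.11173)/0.83345 + 232.0 = 139.2601
M3: Pc = R·M3+t = (-0.24239, -0.14318, +0.88522); u = 832.0·(-0.24239)/0.88522 + 328.2 = 100.3804, v = 691.8·(-0.14318)/0.88522 + 232.0 = 120.1025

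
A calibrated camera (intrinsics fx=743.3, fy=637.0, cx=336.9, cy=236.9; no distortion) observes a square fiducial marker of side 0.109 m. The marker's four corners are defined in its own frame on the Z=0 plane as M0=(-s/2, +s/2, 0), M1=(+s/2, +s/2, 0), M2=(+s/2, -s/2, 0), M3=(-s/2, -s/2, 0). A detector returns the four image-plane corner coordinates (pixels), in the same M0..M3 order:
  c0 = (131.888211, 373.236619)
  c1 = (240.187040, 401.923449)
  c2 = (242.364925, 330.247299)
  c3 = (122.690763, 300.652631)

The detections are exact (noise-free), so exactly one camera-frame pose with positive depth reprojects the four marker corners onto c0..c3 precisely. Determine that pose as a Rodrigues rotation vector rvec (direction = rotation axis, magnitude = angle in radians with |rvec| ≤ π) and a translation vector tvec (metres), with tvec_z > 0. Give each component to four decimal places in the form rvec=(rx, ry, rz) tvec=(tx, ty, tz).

rvec=(0.6351, 0.2451, 0.1849) tvec=(-0.1352, 0.1196, 0.6557)

Intrinsics K: fx=743.3, fy=637.0, cx=336.9, cy=236.9
Marker side s = 0.109 m; corners in marker frame (Z=0):
  M0 = (-0.0545, +0.0545, 0)
  M1 = (+0.0545, +0.0545, 0)
  M2 = (+0.0545, -0.0545, 0)
  M3 = (-0.0545, -0.0545, 0)
Detected image corners:
  c0 = (131.888211, 373.236619) px
  c1 = (240.187040, 401.923449) px
  c2 = (242.364925, 330.247299) px
  c3 = (122.690763, 300.652631) px
Planar DLT: solve 8×8 A·h = b for H (H[2,2]=1):
  H  [+995.64608 +203.11518 +183.57085]
  H  [+176.57862 +986.42177 +353.12558]
  H  [-0.25762 +0.92349 +1.00000]
B = K⁻¹H; ‖b₁‖=1.525190, ‖b₂‖=1.525190; λ = 2/(‖b₁‖+‖b₂‖) = 0.655656, sign → tz>0 ⇒ λ=+0.655656
r₁ = λ·B[:,0] = (+0.95481,+0.24457,-0.16891); r₂ = λ·B[:,1] = (-0.09527,+0.79013,+0.60549)
r₃ = r₁×r₂ = (+0.28155,-0.56203,+0.77772); SVD([r₁ r₂ r₃]) → R = UVᵀ:
  R  [+0.95481 -0.09527 +0.28155]
  R  [+0.24457 +0.79013 -0.56203]
  R  [-0.16891 +0.60549 +0.77772]
t = (-0.13525, +0.11963, +0.65566) m
tr R = 2.522658; θ = arccos((tr R − 1)/2) = 0.705436 rad = 40.418°
axis k = ((R−Rᵀ)₃₂, (R−Rᵀ)₁₃, (R−Rᵀ)₂₁) / (2 sinθ) = (+0.900358, +0.347379, +0.262075)
rvec = θ·k = (+0.635145, +0.245054, +0.184877)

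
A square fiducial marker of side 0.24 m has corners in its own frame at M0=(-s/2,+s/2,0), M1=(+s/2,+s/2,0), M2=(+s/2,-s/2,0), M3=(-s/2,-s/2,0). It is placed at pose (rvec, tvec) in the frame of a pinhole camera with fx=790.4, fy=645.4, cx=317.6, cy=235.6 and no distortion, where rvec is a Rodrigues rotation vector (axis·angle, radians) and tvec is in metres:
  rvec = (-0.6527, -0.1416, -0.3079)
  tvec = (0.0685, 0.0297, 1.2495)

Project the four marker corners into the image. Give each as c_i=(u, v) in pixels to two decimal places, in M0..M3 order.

c0=(313.55, 318.54) c1=(462.20, 284.46) c2=(401.55, 192.98) c3=(266.24, 219.59)

Intrinsics K: fx=790.4, fy=645.4, cx=317.6, cy=235.6
Marker side s = 0.24 m; corners in marker frame (Z=0):
  M0 = (-0.1200, +0.1200, 0)
  M1 = (+0.1200, +0.1200, 0)
  M2 = (+0.1200, -0.1200, 0)
  M3 = (-0.1200, -0.1200, 0)
rvec = (-0.6527, -0.1416, -0.3079), |rvec| = θ = 0.73544 rad = 42.138°
Rodrigues: sinθ=0.67091, 1−cosθ=0.25846; R = I + sinθ·[k]× + (1−cosθ)·[k]×²:
    [+0.94512 +0.32505 -0.03314]
    [-0.23672 +0.75112 +0.61627]
    [+0.22521 -0.57460 +0.78684]
t = (0.0685, 0.0297, 1.2495) m
M0: Pc = R·M0+t = (-0.00591, +0.14824, +1.15352); u = 790.4·(-0.00591)/1.15352 + 317.6 = 313.5520, v = 645.4·(+0.14824)/1.15352 + 235.6 = 318.5411
M1: Pc = R·M1+t = (+0.22092, +0.09143, +1.20757); u = 790.4·(+0.22092)/1.20757 + 317.6 = 462.2000, v = 645.4·(+0.09143)/1.20757 + 235.6 = 284.4645
M2: Pc = R·M2+t = (+0.14291, -0.08884, +1.34548); u = 790.4·(+0.14291)/1.34548 + 317.6 = 401.5511, v = 645.4·(-0.08884)/1.34548 + 235.6 = 192.9849
M3: Pc = R·M3+t = (-0.08392, -0.03203, +1.29143); u = 790.4·(-0.08392)/1.29143 + 317.6 = 266.2379, v = 645.4·(-0.03203)/1.29143 + 235.6 = 219.5939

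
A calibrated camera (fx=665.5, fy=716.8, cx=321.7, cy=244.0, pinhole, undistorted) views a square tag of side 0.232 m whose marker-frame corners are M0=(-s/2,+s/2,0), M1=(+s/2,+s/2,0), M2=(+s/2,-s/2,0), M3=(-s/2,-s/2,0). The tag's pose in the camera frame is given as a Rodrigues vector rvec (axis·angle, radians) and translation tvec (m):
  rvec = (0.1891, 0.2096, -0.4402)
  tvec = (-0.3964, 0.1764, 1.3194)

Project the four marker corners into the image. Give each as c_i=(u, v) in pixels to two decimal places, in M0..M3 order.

Intrinsics K: fx=665.5, fy=716.8, cx=321.7, cy=244.0
Marker side s = 0.232 m; corners in marker frame (Z=0):
  M0 = (-0.1160, +0.1160, 0)
  M1 = (+0.1160, +0.1160, 0)
  M2 = (+0.1160, -0.1160, 0)
  M3 = (-0.1160, -0.1160, 0)
rvec = (0.1891, 0.2096, -0.4402), |rvec| = θ = 0.52294 rad = 29.962°
Rodrigues: sinθ=0.49943, 1−cosθ=0.13365; R = I + sinθ·[k]× + (1−cosθ)·[k]×²:
    [+0.88383 +0.43978 +0.15950]
    [-0.40104 +0.88782 -0.22569]
    [-0.24086 +0.13551 +0.96105]
t = (-0.3964, 0.1764, 1.3194) m
M0: Pc = R·M0+t = (-0.44791, +0.32591, +1.36306); u = 665.5·(-0.44791)/1.36306 + 321.7 = 103.0124, v = 716.8·(+0.32591)/1.36306 + 244.0 = 415.3874
M1: Pc = R·M1+t = (-0.24286, +0.23287, +1.30718); u = 665.5·(-0.24286)/1.30718 + 321.7 = 198.0565, v = 716.8·(+0.23287)/1.30718 + 244.0 = 371.6941
M2: Pc = R·M2+t = (-0.34489, +0.02689, +1.27574); u = 665.5·(-0.34489)/1.27574 + 321.7 = 141.7855, v = 716.8·(+0.02689)/1.27574 + 244.0 = 259.1097
M3: Pc = R·M3+t = (-0.54994, +0.11993, +1.33162); u = 665.5·(-0.54994)/1.33162 + 321.7 = 46.8588, v = 716.8·(+0.11993)/1.33162 + 244.0 = 308.5589

c0=(103.01, 415.39) c1=(198.06, 371.69) c2=(141.79, 259.11) c3=(46.86, 308.56)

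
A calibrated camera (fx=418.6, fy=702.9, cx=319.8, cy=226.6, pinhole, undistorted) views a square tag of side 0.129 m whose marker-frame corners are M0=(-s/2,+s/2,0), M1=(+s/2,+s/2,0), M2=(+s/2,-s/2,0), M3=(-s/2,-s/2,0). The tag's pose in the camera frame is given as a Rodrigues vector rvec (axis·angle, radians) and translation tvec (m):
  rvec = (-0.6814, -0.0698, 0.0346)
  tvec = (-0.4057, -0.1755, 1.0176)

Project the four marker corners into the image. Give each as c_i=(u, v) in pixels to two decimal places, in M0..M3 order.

Intrinsics K: fx=418.6, fy=702.9, cx=319.8, cy=226.6
Marker side s = 0.129 m; corners in marker frame (Z=0):
  M0 = (-0.0645, +0.0645, 0)
  M1 = (+0.0645, +0.0645, 0)
  M2 = (+0.0645, -0.0645, 0)
  M3 = (-0.0645, -0.0645, 0)
rvec = (-0.6814, -0.0698, 0.0346), |rvec| = θ = 0.68584 rad = 39.296°
Rodrigues: sinθ=0.63332, 1−cosθ=0.22611; R = I + sinθ·[k]× + (1−cosθ)·[k]×²:
    [+0.99708 -0.00909 -0.07579]
    [+0.05481 +0.77623 +0.62806]
    [+0.05312 -0.63038 +0.77446]
t = (-0.4057, -0.1755, 1.0176) m
M0: Pc = R·M0+t = (-0.47060, -0.12897, +0.97351); u = 418.6·(-0.47060)/0.97351 + 319.8 = 117.4482, v = 702.9·(-0.12897)/0.97351 + 226.6 = 133.4816
M1: Pc = R·M1+t = (-0.34197, -0.12190, +0.98037); u = 418.6·(-0.34197)/0.98037 + 319.8 = 173.7827, v = 702.9·(-0.12190)/0.98037 + 226.6 = 139.2022
M2: Pc = R·M2+t = (-0.34080, -0.22203, +1.06169); u = 418.6·(-0.34080)/1.06169 + 319.8 = 185.4291, v = 702.9·(-0.22203)/1.06169 + 226.6 = 79.6019
M3: Pc = R·M3+t = (-0.46943, -0.22910, +1.05483); u = 418.6·(-0.46943)/1.05483 + 319.8 = 133.5132, v = 702.9·(-0.22910)/1.05483 + 226.6 = 73.9351

c0=(117.45, 133.48) c1=(173.78, 139.20) c2=(185.43, 79.60) c3=(133.51, 73.94)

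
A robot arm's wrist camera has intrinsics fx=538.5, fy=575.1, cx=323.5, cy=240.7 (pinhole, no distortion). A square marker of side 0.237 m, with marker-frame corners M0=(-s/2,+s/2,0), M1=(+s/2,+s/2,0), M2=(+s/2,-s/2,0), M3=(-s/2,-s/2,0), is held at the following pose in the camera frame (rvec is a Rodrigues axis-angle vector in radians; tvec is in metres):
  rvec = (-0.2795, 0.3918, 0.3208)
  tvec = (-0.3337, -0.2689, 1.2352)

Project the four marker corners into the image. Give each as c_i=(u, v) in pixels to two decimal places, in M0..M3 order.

c0=(118.53, 153.79) c1=(197.36, 175.77) c2=(239.97, 75.64) c3=(160.84, 61.97)

Intrinsics K: fx=538.5, fy=575.1, cx=323.5, cy=240.7
Marker side s = 0.237 m; corners in marker frame (Z=0):
  M0 = (-0.1185, +0.1185, 0)
  M1 = (+0.1185, +0.1185, 0)
  M2 = (+0.1185, -0.1185, 0)
  M3 = (-0.1185, -0.1185, 0)
rvec = (-0.2795, 0.3918, 0.3208), |rvec| = θ = 0.57839 rad = 33.140°
Rodrigues: sinθ=0.54668, 1−cosθ=0.16266; R = I + sinθ·[k]× + (1−cosθ)·[k]×²:
    [+0.87532 -0.35645 +0.32672]
    [+0.24997 +0.91198 +0.32529]
    [-0.41391 -0.20306 +0.88738]
t = (-0.3337, -0.2689, 1.2352) m
M0: Pc = R·M0+t = (-0.47967, -0.19045, +1.26019); u = 538.5·(-0.47967)/1.26019 + 323.5 = 118.5302, v = 575.1·(-0.19045)/1.26019 + 240.7 = 153.7854
M1: Pc = R·M1+t = (-0.27221, -0.13121, +1.16209); u = 538.5·(-0.27221)/1.16209 + 323.5 = 197.3588, v = 575.1·(-0.13121)/1.16209 + 240.7 = 175.7664
M2: Pc = R·M2+t = (-0.18773, -0.34735, +1.21021); u = 538.5·(-0.18773)/1.21021 + 323.5 = 239.9653, v = 575.1·(-0.34735)/1.21021 + 240.7 = 75.6382
M3: Pc = R·M3+t = (-0.39519, -0.40659, +1.30831); u = 538.5·(-0.39519)/1.30831 + 323.5 = 160.8417, v = 575.1·(-0.40659)/1.30831 + 240.7 = 61.9733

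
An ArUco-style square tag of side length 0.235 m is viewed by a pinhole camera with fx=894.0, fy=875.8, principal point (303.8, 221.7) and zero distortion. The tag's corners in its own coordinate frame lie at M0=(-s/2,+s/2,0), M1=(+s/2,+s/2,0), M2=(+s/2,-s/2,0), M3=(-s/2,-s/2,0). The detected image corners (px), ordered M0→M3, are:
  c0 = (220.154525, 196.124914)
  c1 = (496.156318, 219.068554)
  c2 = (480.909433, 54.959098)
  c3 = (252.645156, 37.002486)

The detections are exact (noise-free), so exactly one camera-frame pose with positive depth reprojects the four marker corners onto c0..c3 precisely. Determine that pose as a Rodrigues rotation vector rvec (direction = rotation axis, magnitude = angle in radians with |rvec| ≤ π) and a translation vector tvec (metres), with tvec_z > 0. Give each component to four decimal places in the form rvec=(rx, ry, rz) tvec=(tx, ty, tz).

Intrinsics K: fx=894.0, fy=875.8, cx=303.8, cy=221.7
Marker side s = 0.235 m; corners in marker frame (Z=0):
  M0 = (-0.1175, +0.1175, 0)
  M1 = (+0.1175, +0.1175, 0)
  M2 = (+0.1175, -0.1175, 0)
  M3 = (-0.1175, -0.1175, 0)
Detected image corners:
  c0 = (220.154525, 196.124914) px
  c1 = (496.156318, 219.068554) px
  c2 = (480.909433, 54.959098) px
  c3 = (252.645156, 37.002486) px
Planar DLT: solve 8×8 A·h = b for H (H[2,2]=1):
  H  [+1052.68291 -329.43170 +362.44193]
  H  [+82.30952 +585.41313 +119.09427]
  H  [-0.02923 -0.80668 +1.00000]
B = K⁻¹H; ‖b₁‖=1.192111, ‖b₂‖=1.192111; λ = 2/(‖b₁‖+‖b₂‖) = 0.838848, sign → tz>0 ⇒ λ=+0.838848
r₁ = λ·B[:,0] = (+0.99608,+0.08504,-0.02452); r₂ = λ·B[:,1] = (-0.07916,+0.73201,-0.67668)
r₃ = r₁×r₂ = (-0.03960,+0.67597,+0.73587); SVD([r₁ r₂ r₃]) → R = UVᵀ:
  R  [+0.99608 -0.07916 -0.03960]
  R  [+0.08504 +0.73201 +0.67597]
  R  [-0.02452 -0.67668 +0.73587]
t = (+0.05502, -0.09828, +0.83885) m
tr R = 2.463951; θ = arccos((tr R − 1)/2) = 0.749579 rad = 42.948°
axis k = ((R−Rᵀ)₃₂, (R−Rᵀ)₁₃, (R−Rᵀ)₂₁) / (2 sinθ) = (-0.992652, -0.011062, +0.120501)
rvec = θ·k = (-0.744071, -0.008292, +0.090325)

rvec=(-0.7441, -0.0083, 0.0903) tvec=(0.0550, -0.0983, 0.8388)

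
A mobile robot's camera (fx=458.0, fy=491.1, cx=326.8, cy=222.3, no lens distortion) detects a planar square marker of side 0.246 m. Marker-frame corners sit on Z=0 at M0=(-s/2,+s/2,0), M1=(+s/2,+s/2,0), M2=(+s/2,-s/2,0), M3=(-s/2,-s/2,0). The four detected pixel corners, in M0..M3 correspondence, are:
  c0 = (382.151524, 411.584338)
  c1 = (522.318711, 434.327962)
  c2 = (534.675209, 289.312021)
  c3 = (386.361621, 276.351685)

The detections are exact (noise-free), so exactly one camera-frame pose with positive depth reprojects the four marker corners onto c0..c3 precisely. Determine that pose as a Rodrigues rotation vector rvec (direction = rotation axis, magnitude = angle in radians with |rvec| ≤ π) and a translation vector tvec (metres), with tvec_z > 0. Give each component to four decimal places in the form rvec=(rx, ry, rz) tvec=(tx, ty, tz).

Intrinsics K: fx=458.0, fy=491.1, cx=326.8, cy=222.3
Marker side s = 0.246 m; corners in marker frame (Z=0):
  M0 = (-0.1230, +0.1230, 0)
  M1 = (+0.1230, +0.1230, 0)
  M2 = (+0.1230, -0.1230, 0)
  M3 = (-0.1230, -0.1230, 0)
Detected image corners:
  c0 = (382.151524, 411.584338) px
  c1 = (522.318711, 434.327962) px
  c2 = (534.675209, 289.312021) px
  c3 = (386.361621, 276.351685) px
Planar DLT: solve 8×8 A·h = b for H (H[2,2]=1):
  H  [+444.07395 +63.59302 +453.51194]
  H  [-36.58944 +643.57166 +354.37746]
  H  [-0.31079 +0.21174 +1.00000]
B = K⁻¹H; ‖b₁‖=1.233003, ‖b₂‖=1.233003; λ = 2/(‖b₁‖+‖b₂‖) = 0.811028, sign → tz>0 ⇒ λ=+0.811028
r₁ = λ·B[:,0] = (+0.96622,+0.05367,-0.25206); r₂ = λ·B[:,1] = (-0.00992,+0.98509,+0.17172)
r₃ = r₁×r₂ = (+0.25752,-0.16342,+0.95235); SVD([r₁ r₂ r₃]) → R = UVᵀ:
  R  [+0.96622 -0.00992 +0.25752]
  R  [+0.05367 +0.98509 -0.16342]
  R  [-0.25206 +0.17172 +0.95235]
t = (+0.22438, +0.21812, +0.81103) m
tr R = 2.903670; θ = arccos((tr R − 1)/2) = 0.311630 rad = 17.855°
axis k = ((R−Rᵀ)₃₂, (R−Rᵀ)₁₃, (R−Rᵀ)₂₁) / (2 sinθ) = (+0.546537, +0.830989, +0.103702)
rvec = θ·k = (+0.170318, +0.258961, +0.032317)

rvec=(0.1703, 0.2590, 0.0323) tvec=(0.2244, 0.2181, 0.8110)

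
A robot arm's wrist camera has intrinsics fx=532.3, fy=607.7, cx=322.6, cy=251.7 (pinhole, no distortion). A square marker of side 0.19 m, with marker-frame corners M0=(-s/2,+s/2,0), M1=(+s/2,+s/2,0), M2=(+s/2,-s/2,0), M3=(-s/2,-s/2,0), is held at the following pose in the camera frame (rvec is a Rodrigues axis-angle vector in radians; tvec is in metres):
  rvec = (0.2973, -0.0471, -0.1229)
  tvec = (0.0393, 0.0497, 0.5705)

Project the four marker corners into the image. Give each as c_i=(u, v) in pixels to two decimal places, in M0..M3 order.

Intrinsics K: fx=532.3, fy=607.7, cx=322.6, cy=251.7
Marker side s = 0.19 m; corners in marker frame (Z=0):
  M0 = (-0.0950, +0.0950, 0)
  M1 = (+0.0950, +0.0950, 0)
  M2 = (+0.0950, -0.0950, 0)
  M3 = (-0.0950, -0.0950, 0)
rvec = (0.2973, -0.0471, -0.1229), |rvec| = θ = 0.32513 rad = 18.629°
Rodrigues: sinθ=0.31943, 1−cosθ=0.05239; R = I + sinθ·[k]× + (1−cosθ)·[k]×²:
    [+0.99141 +0.11381 -0.06438]
    [-0.12769 +0.94871 -0.28922]
    [+0.02817 +0.29496 +0.95509]
t = (0.0393, 0.0497, 0.5705) m
M0: Pc = R·M0+t = (-0.04407, +0.15196, +0.59585); u = 532.3·(-0.04407)/0.59585 + 322.6 = 283.2274, v = 607.7·(+0.15196)/0.59585 + 251.7 = 406.6808
M1: Pc = R·M1+t = (+0.14430, +0.12770, +0.60120); u = 532.3·(+0.14430)/0.60120 + 322.6 = 450.3597, v = 607.7·(+0.12770)/0.60120 + 251.7 = 380.7784
M2: Pc = R·M2+t = (+0.12267, -0.05256, +0.54515); u = 532.3·(+0.12267)/0.54515 + 322.6 = 442.3802, v = 607.7·(-0.05256)/0.54515 + 251.7 = 193.1126
M3: Pc = R·M3+t = (-0.06570, -0.02830, +0.53980); u = 532.3·(-0.06570)/0.53980 + 322.6 = 257.8172, v = 607.7·(-0.02830)/0.53980 + 251.7 = 219.8436

c0=(283.23, 406.68) c1=(450.36, 380.78) c2=(442.38, 193.11) c3=(257.82, 219.84)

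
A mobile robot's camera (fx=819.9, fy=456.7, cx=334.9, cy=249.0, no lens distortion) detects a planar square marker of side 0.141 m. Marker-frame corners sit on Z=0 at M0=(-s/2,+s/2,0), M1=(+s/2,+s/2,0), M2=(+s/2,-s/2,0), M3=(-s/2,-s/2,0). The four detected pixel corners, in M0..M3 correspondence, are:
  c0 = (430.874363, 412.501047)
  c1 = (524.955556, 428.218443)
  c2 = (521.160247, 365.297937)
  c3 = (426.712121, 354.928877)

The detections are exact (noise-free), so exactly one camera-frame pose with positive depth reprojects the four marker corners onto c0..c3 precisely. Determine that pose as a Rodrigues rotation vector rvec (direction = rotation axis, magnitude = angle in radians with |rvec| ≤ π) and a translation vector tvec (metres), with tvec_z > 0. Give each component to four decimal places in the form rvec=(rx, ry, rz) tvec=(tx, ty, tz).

rvec=(0.0718, 0.7380, -0.0228) tvec=(0.1777, 0.3240, 1.0491)

Intrinsics K: fx=819.9, fy=456.7, cx=334.9, cy=249.0
Marker side s = 0.141 m; corners in marker frame (Z=0):
  M0 = (-0.0705, +0.0705, 0)
  M1 = (+0.0705, +0.0705, 0)
  M2 = (+0.0705, -0.0705, 0)
  M3 = (-0.0705, -0.0705, 0)
Detected image corners:
  c0 = (430.874363, 412.501047) px
  c1 = (524.955556, 428.218443) px
  c2 = (521.160247, 365.297937) px
  c3 = (426.712121, 354.928877) px
Planar DLT: solve 8×8 A·h = b for H (H[2,2]=1):
  H  [+363.25882 +54.30139 +473.80183]
  H  [-157.73684 +447.76002 +390.05778]
  H  [-0.64144 +0.05468 +1.00000]
B = K⁻¹H; ‖b₁‖=0.953194, ‖b₂‖=0.953194; λ = 2/(‖b₁‖+‖b₂‖) = 1.049104, sign → tz>0 ⇒ λ=+1.049104
r₁ = λ·B[:,0] = (+0.73968,+0.00455,-0.67294); r₂ = λ·B[:,1] = (+0.04605,+0.99729,+0.05737)
r₃ = r₁×r₂ = (+0.67138,-0.07342,+0.73747); SVD([r₁ r₂ r₃]) → R = UVᵀ:
  R  [+0.73968 +0.04605 +0.67138]
  R  [+0.00455 +0.99729 -0.07342]
  R  [-0.67294 +0.05737 +0.73747]
t = (+0.17773, +0.32403, +1.04910) m
tr R = 2.474439; θ = arccos((tr R − 1)/2) = 0.741850 rad = 42.505°
axis k = ((R−Rᵀ)₃₂, (R−Rᵀ)₁₃, (R−Rᵀ)₂₁) / (2 sinθ) = (+0.096786, +0.994831, -0.030707)
rvec = θ·k = (+0.071801, +0.738016, -0.022780)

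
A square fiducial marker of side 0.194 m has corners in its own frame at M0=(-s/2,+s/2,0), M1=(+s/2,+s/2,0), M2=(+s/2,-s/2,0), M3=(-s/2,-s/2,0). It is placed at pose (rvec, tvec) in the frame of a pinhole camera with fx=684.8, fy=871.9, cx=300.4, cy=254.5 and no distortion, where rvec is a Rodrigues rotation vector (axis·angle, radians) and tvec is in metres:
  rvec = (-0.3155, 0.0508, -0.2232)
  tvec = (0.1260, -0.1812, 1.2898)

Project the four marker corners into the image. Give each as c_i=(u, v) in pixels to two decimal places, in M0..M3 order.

c0=(328.56, 206.45) c1=(431.50, 176.02) c2=(404.34, 60.83) c3=(306.19, 90.11)

Intrinsics K: fx=684.8, fy=871.9, cx=300.4, cy=254.5
Marker side s = 0.194 m; corners in marker frame (Z=0):
  M0 = (-0.0970, +0.0970, 0)
  M1 = (+0.0970, +0.0970, 0)
  M2 = (+0.0970, -0.0970, 0)
  M3 = (-0.0970, -0.0970, 0)
rvec = (-0.3155, 0.0508, -0.2232), |rvec| = θ = 0.38979 rad = 22.334°
Rodrigues: sinθ=0.38000, 1−cosθ=0.07501; R = I + sinθ·[k]× + (1−cosθ)·[k]×²:
    [+0.97413 +0.20968 +0.08429]
    [-0.22550 +0.92626 +0.30197]
    [-0.01476 -0.31317 +0.94958]
t = (0.1260, -0.1812, 1.2898) m
M0: Pc = R·M0+t = (+0.05185, -0.06948, +1.26085); u = 684.8·(+0.05185)/1.26085 + 300.4 = 328.5599, v = 871.9·(-0.06948)/1.26085 + 254.5 = 206.4543
M1: Pc = R·M1+t = (+0.24083, -0.11323, +1.25799); u = 684.8·(+0.24083)/1.25799 + 300.4 = 431.4979, v = 871.9·(-0.11323)/1.25799 + 254.5 = 176.0240
M2: Pc = R·M2+t = (+0.20015, -0.29292, +1.31875); u = 684.8·(+0.20015)/1.31875 + 300.4 = 404.3351, v = 871.9·(-0.29292)/1.31875 + 254.5 = 60.8327
M3: Pc = R·M3+t = (+0.01117, -0.24917, +1.32161); u = 684.8·(+0.01117)/1.32161 + 300.4 = 306.1881, v = 871.9·(-0.24917)/1.32161 + 254.5 = 90.1137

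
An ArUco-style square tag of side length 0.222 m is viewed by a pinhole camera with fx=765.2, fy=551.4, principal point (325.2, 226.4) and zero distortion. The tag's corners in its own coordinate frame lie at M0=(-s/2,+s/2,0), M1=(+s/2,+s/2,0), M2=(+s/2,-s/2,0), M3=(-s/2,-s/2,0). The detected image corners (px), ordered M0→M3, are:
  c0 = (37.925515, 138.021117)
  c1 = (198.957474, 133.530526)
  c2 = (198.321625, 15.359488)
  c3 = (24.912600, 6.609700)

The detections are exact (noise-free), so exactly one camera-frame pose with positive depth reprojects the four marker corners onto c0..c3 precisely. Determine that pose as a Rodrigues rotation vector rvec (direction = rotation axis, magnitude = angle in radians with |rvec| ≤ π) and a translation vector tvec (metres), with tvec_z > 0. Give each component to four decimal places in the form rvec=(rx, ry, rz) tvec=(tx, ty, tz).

Intrinsics K: fx=765.2, fy=551.4, cx=325.2, cy=226.4
Marker side s = 0.222 m; corners in marker frame (Z=0):
  M0 = (-0.1110, +0.1110, 0)
  M1 = (+0.1110, +0.1110, 0)
  M2 = (+0.1110, -0.1110, 0)
  M3 = (-0.1110, -0.1110, 0)
Detected image corners:
  c0 = (37.925515, 138.021117) px
  c1 = (198.957474, 133.530526) px
  c2 = (198.321625, 15.359488) px
  c3 = (24.912600, 6.609700) px
Planar DLT: solve 8×8 A·h = b for H (H[2,2]=1):
  H  [+806.63270 +65.41139 +119.53406]
  H  [+43.23018 +583.60871 +75.61164]
  H  [+0.47257 +0.31412 +1.00000]
B = K⁻¹H; ‖b₁‖=0.982258, ‖b₂‖=0.982258; λ = 2/(‖b₁‖+‖b₂‖) = 1.018062, sign → tz>0 ⇒ λ=+1.018062
r₁ = λ·B[:,0] = (+0.86872,-0.11772,+0.48110); r₂ = λ·B[:,1] = (-0.04888,+0.94622,+0.31980)
r₃ = r₁×r₂ = (-0.49288,-0.30133,+0.81625); SVD([r₁ r₂ r₃]) → R = UVᵀ:
  R  [+0.86872 -0.04888 -0.49288]
  R  [-0.11772 +0.94622 -0.30133]
  R  [+0.48110 +0.31980 +0.81625]
t = (-0.27363, -0.27840, +1.01806) m
tr R = 2.631202; θ = arccos((tr R − 1)/2) = 0.617029 rad = 35.353°
axis k = ((R−Rᵀ)₃₂, (R−Rᵀ)₁₃, (R−Rᵀ)₂₁) / (2 sinθ) = (+0.536736, -0.841651, -0.059485)
rvec = θ·k = (+0.331182, -0.519323, -0.036704)

rvec=(0.3312, -0.5193, -0.0367) tvec=(-0.2736, -0.2784, 1.0181)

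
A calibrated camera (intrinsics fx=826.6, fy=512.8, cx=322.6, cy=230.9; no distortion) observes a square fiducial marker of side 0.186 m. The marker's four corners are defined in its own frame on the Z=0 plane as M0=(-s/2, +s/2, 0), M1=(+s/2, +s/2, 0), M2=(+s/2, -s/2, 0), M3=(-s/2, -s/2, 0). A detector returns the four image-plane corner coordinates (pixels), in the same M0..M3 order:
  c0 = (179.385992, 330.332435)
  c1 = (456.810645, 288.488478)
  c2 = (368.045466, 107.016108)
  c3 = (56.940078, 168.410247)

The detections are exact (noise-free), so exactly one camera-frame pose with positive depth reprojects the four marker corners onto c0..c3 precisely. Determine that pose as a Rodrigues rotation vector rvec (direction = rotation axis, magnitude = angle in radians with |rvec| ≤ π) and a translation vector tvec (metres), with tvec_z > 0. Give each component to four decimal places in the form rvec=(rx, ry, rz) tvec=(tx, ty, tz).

Intrinsics K: fx=826.6, fy=512.8, cx=322.6, cy=230.9
Marker side s = 0.186 m; corners in marker frame (Z=0):
  M0 = (-0.0930, +0.0930, 0)
  M1 = (+0.0930, +0.0930, 0)
  M2 = (+0.0930, -0.0930, 0)
  M3 = (-0.0930, -0.0930, 0)
Detected image corners:
  c0 = (179.385992, 330.332435) px
  c1 = (456.810645, 288.488478) px
  c2 = (368.045466, 107.016108) px
  c3 = (56.940078, 168.410247) px
Planar DLT: solve 8×8 A·h = b for H (H[2,2]=1):
  H  [+1473.43320 +770.98068 +263.72099]
  H  [-360.03676 +1089.72536 +230.50505]
  H  [-0.38557 +0.75373 +1.00000]
B = K⁻¹H; ‖b₁‖=2.040700, ‖b₂‖=2.040700; λ = 2/(‖b₁‖+‖b₂‖) = 0.490028, sign → tz>0 ⇒ λ=+0.490028
r₁ = λ·B[:,0] = (+0.94722,-0.25897,-0.18894); r₂ = λ·B[:,1] = (+0.31291,+0.87502,+0.36935)
r₃ = r₁×r₂ = (+0.06968,-0.40898,+0.90988); SVD([r₁ r₂ r₃]) → R = UVᵀ:
  R  [+0.94722 +0.31291 +0.06968]
  R  [-0.25897 +0.87502 -0.40898]
  R  [-0.18894 +0.36935 +0.90988]
t = (-0.03490, -0.00038, +0.49003) m
tr R = 2.732129; θ = arccos((tr R − 1)/2) = 0.523520 rad = 29.996°
axis k = ((R−Rᵀ)₃₂, (R−Rᵀ)₁₃, (R−Rᵀ)₂₁) / (2 sinθ) = (+0.778436, +0.258651, -0.571959)
rvec = θ·k = (+0.407527, +0.135409, -0.299432)

rvec=(0.4075, 0.1354, -0.2994) tvec=(-0.0349, -0.0004, 0.4900)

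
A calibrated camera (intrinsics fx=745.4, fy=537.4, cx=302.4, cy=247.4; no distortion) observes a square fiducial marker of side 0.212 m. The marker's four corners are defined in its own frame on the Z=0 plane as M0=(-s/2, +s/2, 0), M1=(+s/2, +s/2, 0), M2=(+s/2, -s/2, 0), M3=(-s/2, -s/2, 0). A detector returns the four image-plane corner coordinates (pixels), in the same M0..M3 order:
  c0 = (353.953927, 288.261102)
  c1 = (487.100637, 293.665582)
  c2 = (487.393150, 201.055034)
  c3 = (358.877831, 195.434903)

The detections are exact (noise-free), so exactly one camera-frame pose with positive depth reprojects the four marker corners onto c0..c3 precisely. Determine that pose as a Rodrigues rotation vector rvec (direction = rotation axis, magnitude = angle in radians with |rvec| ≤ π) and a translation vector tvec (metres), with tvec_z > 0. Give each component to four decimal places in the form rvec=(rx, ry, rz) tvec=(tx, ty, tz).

Intrinsics K: fx=745.4, fy=537.4, cx=302.4, cy=247.4
Marker side s = 0.212 m; corners in marker frame (Z=0):
  M0 = (-0.1060, +0.1060, 0)
  M1 = (+0.1060, +0.1060, 0)
  M2 = (+0.1060, -0.1060, 0)
  M3 = (-0.1060, -0.1060, 0)
Detected image corners:
  c0 = (353.953927, 288.261102) px
  c1 = (487.100637, 293.665582) px
  c2 = (487.393150, 201.055034) px
  c3 = (358.877831, 195.434903) px
Planar DLT: solve 8×8 A·h = b for H (H[2,2]=1):
  H  [+625.73974 -82.54064 +421.99915]
  H  [+31.11621 +396.60744 +243.79175]
  H  [+0.02087 -0.16656 +1.00000]
B = K⁻¹H; ‖b₁‖=0.832664, ‖b₂‖=0.832664; λ = 2/(‖b₁‖+‖b₂‖) = 1.200965, sign → tz>0 ⇒ λ=+1.200965
r₁ = λ·B[:,0] = (+0.99800,+0.05800,+0.02507); r₂ = λ·B[:,1] = (-0.05183,+0.97842,-0.20004)
r₃ = r₁×r₂ = (-0.03613,+0.19834,+0.97947); SVD([r₁ r₂ r₃]) → R = UVᵀ:
  R  [+0.99800 -0.05183 -0.03613]
  R  [+0.05800 +0.97842 +0.19834]
  R  [+0.02507 -0.20004 +0.97947]
t = (+0.19269, -0.00806, +1.20096) m
tr R = 2.955886; θ = arccos((tr R − 1)/2) = 0.210422 rad = 12.056°
axis k = ((R−Rᵀ)₃₂, (R−Rᵀ)₁₃, (R−Rᵀ)₂₁) / (2 sinθ) = (-0.953633, -0.146495, +0.262913)
rvec = θ·k = (-0.200666, -0.030826, +0.055323)

rvec=(-0.2007, -0.0308, 0.0553) tvec=(0.1927, -0.0081, 1.2010)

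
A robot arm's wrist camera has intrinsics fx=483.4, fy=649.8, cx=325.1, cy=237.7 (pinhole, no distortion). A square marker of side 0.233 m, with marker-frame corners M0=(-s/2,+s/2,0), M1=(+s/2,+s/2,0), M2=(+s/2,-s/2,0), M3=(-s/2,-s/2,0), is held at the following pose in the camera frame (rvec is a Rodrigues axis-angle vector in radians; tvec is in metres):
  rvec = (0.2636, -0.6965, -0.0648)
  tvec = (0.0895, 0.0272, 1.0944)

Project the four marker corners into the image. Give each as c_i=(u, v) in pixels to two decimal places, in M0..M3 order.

c0=(323.66, 334.48) c1=(395.92, 304.18) c2=(402.55, 179.24) c3=(326.83, 193.03)

Intrinsics K: fx=483.4, fy=649.8, cx=325.1, cy=237.7
Marker side s = 0.233 m; corners in marker frame (Z=0):
  M0 = (-0.1165, +0.1165, 0)
  M1 = (+0.1165, +0.1165, 0)
  M2 = (+0.1165, -0.1165, 0)
  M3 = (-0.1165, -0.1165, 0)
rvec = (0.2636, -0.6965, -0.0648), |rvec| = θ = 0.74753 rad = 42.830°
Rodrigues: sinθ=0.67983, 1−cosθ=0.26663; R = I + sinθ·[k]× + (1−cosθ)·[k]×²:
    [+0.76653 -0.02867 -0.64157]
    [-0.14653 +0.96484 -0.21819]
    [+0.62527 +0.26126 +0.73538]
t = (0.0895, 0.0272, 1.0944) m
M0: Pc = R·M0+t = (-0.00314, +0.15668, +1.05199); u = 483.4·(-0.00314)/1.05199 + 325.1 = 323.6569, v = 649.8·(+0.15668)/1.05199 + 237.7 = 334.4760
M1: Pc = R·M1+t = (+0.17546, +0.12253, +1.19768); u = 483.4·(+0.17546)/1.19768 + 325.1 = 395.9181, v = 649.8·(+0.12253)/1.19768 + 237.7 = 304.1800
M2: Pc = R·M2+t = (+0.18214, -0.10228, +1.13681); u = 483.4·(+0.18214)/1.13681 + 325.1 = 402.5509, v = 649.8·(-0.10228)/1.13681 + 237.7 = 179.2393
M3: Pc = R·M3+t = (+0.00354, -0.06813, +0.99112); u = 483.4·(+0.00354)/0.99112 + 325.1 = 326.8265, v = 649.8·(-0.06813)/0.99112 + 237.7 = 193.0306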